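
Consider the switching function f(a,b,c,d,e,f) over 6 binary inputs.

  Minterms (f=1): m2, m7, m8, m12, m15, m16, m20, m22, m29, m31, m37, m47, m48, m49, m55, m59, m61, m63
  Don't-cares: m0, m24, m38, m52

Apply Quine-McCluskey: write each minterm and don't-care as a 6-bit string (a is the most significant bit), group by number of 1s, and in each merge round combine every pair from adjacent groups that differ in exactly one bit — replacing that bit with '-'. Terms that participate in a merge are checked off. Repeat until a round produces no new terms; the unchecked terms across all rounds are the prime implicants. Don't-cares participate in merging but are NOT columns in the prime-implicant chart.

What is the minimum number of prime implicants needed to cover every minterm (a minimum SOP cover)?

size-2^0 implicants → 000000(✓)  000010(✓)  000111(✓)  001000(✓)  001100(✓)  001111(✓)  010000(✓)  010100(✓)  010110(✓)  011000(✓)  011101(✓)  011111(✓)  100101  100110  101111(✓)  110000(✓)  110001(✓)  110100(✓)  110111(✓)  111011(✓)  111101(✓)  111111(✓)
size-2^1 implicants → -01111(✓)  -10000(✓)  -10100(✓)  -11101(✓)  -11111(✓)  0-0000(✓)  0-1000(✓)  0-1111(✓)  00-000(✓)  00-111  0000-0  001-00  01-000(✓)  010-00(✓)  0101-0  0111-1(✓)  1-1111(✓)  11-111  110-00(✓)  11000-  111-11  1111-1(✓)
size-2^2 implicants → --1111  -10-00  -111-1  0--000
Unchecked terms (primes): --1111, -10-00, -111-1, 0--000, 00-111, 0000-0, 001-00, 0101-0, 100101, 100110, 11-111, 11000-, 111-11
Minterm coverage:
  m2 ⊆ 0000-0 [E]
  m7 ⊆ 00-111 [E]
  m8 ⊆ 0--000,001-00
  m12 ⊆ 001-00 [E]
  m15 ⊆ --1111,00-111
  m16 ⊆ -10-00,0--000
  m20 ⊆ -10-00,0101-0
  m22 ⊆ 0101-0 [E]
  m29 ⊆ -111-1 [E]
  m31 ⊆ --1111,-111-1
  m37 ⊆ 100101 [E]
  m47 ⊆ --1111 [E]
  m48 ⊆ -10-00,11000-
  m49 ⊆ 11000- [E]
  m55 ⊆ 11-111 [E]
  m59 ⊆ 111-11 [E]
  m61 ⊆ -111-1 [E]
  m63 ⊆ --1111,-111-1,11-111,111-11
E = {--1111, -111-1, 00-111, 0000-0, 001-00, 0101-0, 100101, 11-111, 11000-, 111-11}
Petrick residual → -10-00
Cover = cdef + bc'e'f' + bcdf + a'b'def + a'b'c'd'f' + a'b'ce'f' + a'bc'df' + ab'c'de'f + abdef + abc'd'e' + abcef  |cover|=11

11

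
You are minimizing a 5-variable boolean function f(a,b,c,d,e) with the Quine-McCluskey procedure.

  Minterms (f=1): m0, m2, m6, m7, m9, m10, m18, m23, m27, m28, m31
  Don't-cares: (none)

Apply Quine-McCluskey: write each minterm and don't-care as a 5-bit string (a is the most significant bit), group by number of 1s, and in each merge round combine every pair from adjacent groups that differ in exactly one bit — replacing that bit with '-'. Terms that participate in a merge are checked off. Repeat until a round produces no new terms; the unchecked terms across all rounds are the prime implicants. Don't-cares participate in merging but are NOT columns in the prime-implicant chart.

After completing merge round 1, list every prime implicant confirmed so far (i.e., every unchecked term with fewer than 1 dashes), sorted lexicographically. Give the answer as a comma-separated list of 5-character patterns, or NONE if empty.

01001, 11100

Round 0: 00000✓ 00010✓ 00110✓ 00111✓ 01001 01010✓ 10010✓ 10111✓ 11011✓ 11100 11111✓
Round 1: -0010 -0111 0-010 00-10 000-0 0011- 1-111 11-11
PIs = {-0010, -0111, 0-010, 00-10, 000-0, 0011-, 01001, 1-111, 11-11, 11100}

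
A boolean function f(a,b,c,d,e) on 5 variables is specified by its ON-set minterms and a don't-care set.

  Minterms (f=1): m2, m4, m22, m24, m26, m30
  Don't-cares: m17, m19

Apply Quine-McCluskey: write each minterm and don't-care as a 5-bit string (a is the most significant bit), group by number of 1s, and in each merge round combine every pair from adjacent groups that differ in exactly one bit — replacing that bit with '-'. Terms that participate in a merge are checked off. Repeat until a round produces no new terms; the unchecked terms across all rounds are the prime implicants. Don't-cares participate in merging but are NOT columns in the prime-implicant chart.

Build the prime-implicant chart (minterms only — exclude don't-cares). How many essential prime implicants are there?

4

Round 0: 00010 00100 10001✓ 10011✓ 10110✓ 11000✓ 11010✓ 11110✓
Round 1: 1-110 100-1 11-10 110-0
PIs = {00010, 00100, 1-110, 100-1, 11-10, 110-0}
Coverage chart:
  m2: 00010 ←essential
  m4: 00100 ←essential
  m22: 1-110 ←essential
  m24: 110-0 ←essential
  m26: 11-10,110-0
  m30: 1-110,11-10
Essential: 00010, 00100, 1-110, 110-0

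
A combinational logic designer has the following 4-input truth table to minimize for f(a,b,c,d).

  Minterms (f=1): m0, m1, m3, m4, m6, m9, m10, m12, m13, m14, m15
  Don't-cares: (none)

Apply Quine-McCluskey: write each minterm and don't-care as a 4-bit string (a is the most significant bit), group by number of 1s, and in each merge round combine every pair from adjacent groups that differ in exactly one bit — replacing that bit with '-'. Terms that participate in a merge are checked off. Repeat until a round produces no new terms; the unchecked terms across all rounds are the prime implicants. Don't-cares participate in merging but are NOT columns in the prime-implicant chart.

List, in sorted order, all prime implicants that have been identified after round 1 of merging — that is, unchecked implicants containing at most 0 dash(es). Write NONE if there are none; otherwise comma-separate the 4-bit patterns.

[col 0] 0000*, 0001*, 0011*, 0100*, 0110*, 1001*, 1010*, 1100*, 1101*, 1110*, 1111*
[col 1] -001, -100*, -110*, 0-00, 00-1, 000-, 01-0*, 1-01, 1-10, 11-0*, 11-1*, 110-*, 111-*
[col 2] -1-0, 11--
Prime implicants: -001, -1-0, 0-00, 00-1, 000-, 1-01, 1-10, 11--

NONE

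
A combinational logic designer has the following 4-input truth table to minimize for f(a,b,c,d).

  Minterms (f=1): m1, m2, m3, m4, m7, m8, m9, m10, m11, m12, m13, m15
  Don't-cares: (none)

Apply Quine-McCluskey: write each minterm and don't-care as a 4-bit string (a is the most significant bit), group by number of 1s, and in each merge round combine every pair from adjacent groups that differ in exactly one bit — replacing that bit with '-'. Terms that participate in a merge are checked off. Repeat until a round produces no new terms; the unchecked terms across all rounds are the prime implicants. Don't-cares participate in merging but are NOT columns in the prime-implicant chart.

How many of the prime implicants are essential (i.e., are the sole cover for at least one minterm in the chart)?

4

Round 0: 0001✓ 0010✓ 0011✓ 0100✓ 0111✓ 1000✓ 1001✓ 1010✓ 1011✓ 1100✓ 1101✓ 1111✓
Round 1: -001✓ -010✓ -011✓ -100 -111✓ 0-11✓ 00-1✓ 001-✓ 1-00✓ 1-01✓ 1-11✓ 10-0✓ 10-1✓ 100-✓ 101-✓ 11-1✓ 110-✓
Round 2: --11 -0-1 -01- 1--1 1-0- 10--
PIs = {--11, -0-1, -01-, -100, 1--1, 1-0-, 10--}
Coverage chart:
  m1: -0-1 ←essential
  m2: -01- ←essential
  m3: --11,-0-1,-01-
  m4: -100 ←essential
  m7: --11 ←essential
  m8: 1-0-,10--
  m9: -0-1,1--1,1-0-,10--
  m10: -01-,10--
  m11: --11,-0-1,-01-,1--1,10--
  m12: -100,1-0-
  m13: 1--1,1-0-
  m15: --11,1--1
Essential: --11, -0-1, -01-, -100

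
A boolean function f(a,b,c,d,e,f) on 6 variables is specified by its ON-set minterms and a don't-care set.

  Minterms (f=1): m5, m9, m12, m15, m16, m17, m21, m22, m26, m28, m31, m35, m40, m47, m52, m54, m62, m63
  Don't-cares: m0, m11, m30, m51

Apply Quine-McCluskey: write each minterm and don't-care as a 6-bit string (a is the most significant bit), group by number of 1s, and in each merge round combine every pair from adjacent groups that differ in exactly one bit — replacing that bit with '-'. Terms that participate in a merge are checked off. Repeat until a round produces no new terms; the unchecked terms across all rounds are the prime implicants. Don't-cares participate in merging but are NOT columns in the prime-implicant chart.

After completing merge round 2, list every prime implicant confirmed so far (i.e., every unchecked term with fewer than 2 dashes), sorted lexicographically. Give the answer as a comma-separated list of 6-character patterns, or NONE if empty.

0-0000, 0-0101, 0-1100, 001-11, 0010-1, 010-01, 01000-, 011-10, 0111-0, 1-0011, 101000, 1101-0

size-2^0 implicants → 000000(✓)  000101(✓)  001001(✓)  001011(✓)  001100(✓)  001111(✓)  010000(✓)  010001(✓)  010101(✓)  010110(✓)  011010(✓)  011100(✓)  011110(✓)  011111(✓)  100011(✓)  101000  101111(✓)  110011(✓)  110100(✓)  110110(✓)  111110(✓)  111111(✓)
size-2^1 implicants → -01111(✓)  -10110(✓)  -11110(✓)  -11111(✓)  0-0000  0-0101  0-1100  0-1111(✓)  001-11  0010-1  01-110(✓)  010-01  01000-  011-10  0111-0  01111-(✓)  1-0011  1-1111(✓)  11-110(✓)  1101-0  11111-(✓)
size-2^2 implicants → --1111  -1-110  -1111-
Unchecked terms (primes): --1111, -1-110, -1111-, 0-0000, 0-0101, 0-1100, 001-11, 0010-1, 010-01, 01000-, 011-10, 0111-0, 1-0011, 101000, 1101-0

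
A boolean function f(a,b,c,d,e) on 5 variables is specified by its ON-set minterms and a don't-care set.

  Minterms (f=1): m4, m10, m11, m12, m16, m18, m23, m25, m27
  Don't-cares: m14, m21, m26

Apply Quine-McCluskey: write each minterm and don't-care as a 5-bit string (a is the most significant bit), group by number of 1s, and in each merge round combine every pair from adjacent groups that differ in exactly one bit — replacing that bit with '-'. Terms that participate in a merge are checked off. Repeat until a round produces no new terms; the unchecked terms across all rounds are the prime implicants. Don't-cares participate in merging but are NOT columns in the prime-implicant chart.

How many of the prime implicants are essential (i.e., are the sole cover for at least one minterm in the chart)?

5

[col 0] 00100*, 01010*, 01011*, 01100*, 01110*, 10000*, 10010*, 10101*, 10111*, 11001*, 11010*, 11011*
[col 1] -1010*, -1011*, 0-100, 01-10, 0101-*, 011-0, 1-010, 100-0, 101-1, 110-1, 1101-*
[col 2] -101-
Prime implicants: -101-, 0-100, 01-10, 011-0, 1-010, 100-0, 101-1, 110-1
PI chart (minterm → PIs covering it):
  4 | 0-100  (sole → essential)
  10 | -101-,01-10
  11 | -101-  (sole → essential)
  12 | 0-100,011-0
  16 | 100-0  (sole → essential)
  18 | 1-010,100-0
  23 | 101-1  (sole → essential)
  25 | 110-1  (sole → essential)
  27 | -101-,110-1
Essential prime implicants: -101-, 0-100, 100-0, 101-1, 110-1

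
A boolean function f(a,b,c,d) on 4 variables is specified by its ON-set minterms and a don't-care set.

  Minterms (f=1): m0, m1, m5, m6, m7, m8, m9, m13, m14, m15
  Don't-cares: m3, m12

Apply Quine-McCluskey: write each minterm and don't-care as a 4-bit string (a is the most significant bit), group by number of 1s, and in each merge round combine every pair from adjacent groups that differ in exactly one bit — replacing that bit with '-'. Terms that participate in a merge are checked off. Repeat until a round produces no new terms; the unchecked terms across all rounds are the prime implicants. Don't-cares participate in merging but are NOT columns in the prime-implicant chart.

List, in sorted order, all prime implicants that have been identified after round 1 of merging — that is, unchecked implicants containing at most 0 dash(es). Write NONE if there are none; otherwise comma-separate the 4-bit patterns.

NONE

Round 0: 0000✓ 0001✓ 0011✓ 0101✓ 0110✓ 0111✓ 1000✓ 1001✓ 1100✓ 1101✓ 1110✓ 1111✓
Round 1: -000✓ -001✓ -101✓ -110✓ -111✓ 0-01✓ 0-11✓ 00-1✓ 000-✓ 01-1✓ 011-✓ 1-00✓ 1-01✓ 100-✓ 11-0✓ 11-1✓ 110-✓ 111-✓
Round 2: --01 -00- -1-1 -11- 0--1 1-0- 11--
PIs = {--01, -00-, -1-1, -11-, 0--1, 1-0-, 11--}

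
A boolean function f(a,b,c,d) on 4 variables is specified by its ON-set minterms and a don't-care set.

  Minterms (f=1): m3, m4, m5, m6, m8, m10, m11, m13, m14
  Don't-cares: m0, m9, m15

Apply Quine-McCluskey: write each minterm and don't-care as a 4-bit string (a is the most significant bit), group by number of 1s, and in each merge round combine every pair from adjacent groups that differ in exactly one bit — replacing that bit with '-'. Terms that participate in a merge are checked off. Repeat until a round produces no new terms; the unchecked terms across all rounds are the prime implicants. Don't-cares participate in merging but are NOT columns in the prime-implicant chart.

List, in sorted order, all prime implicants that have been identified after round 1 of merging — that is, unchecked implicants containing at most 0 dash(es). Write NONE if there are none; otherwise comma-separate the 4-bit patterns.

size-2^0 implicants → 0000(✓)  0011(✓)  0100(✓)  0101(✓)  0110(✓)  1000(✓)  1001(✓)  1010(✓)  1011(✓)  1101(✓)  1110(✓)  1111(✓)
size-2^1 implicants → -000  -011  -101  -110  0-00  01-0  010-  1-01(✓)  1-10(✓)  1-11(✓)  10-0(✓)  10-1(✓)  100-(✓)  101-(✓)  11-1(✓)  111-(✓)
size-2^2 implicants → 1--1  1-1-  10--
Unchecked terms (primes): -000, -011, -101, -110, 0-00, 01-0, 010-, 1--1, 1-1-, 10--

NONE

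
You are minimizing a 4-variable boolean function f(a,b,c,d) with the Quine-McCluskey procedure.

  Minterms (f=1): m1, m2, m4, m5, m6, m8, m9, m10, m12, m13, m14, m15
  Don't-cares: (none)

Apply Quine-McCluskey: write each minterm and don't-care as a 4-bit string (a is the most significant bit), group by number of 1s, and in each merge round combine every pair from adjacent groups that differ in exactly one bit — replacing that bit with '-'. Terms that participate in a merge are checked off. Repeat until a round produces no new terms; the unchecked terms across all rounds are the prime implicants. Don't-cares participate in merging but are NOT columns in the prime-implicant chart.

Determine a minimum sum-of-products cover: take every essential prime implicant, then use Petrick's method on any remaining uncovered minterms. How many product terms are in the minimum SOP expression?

5

Round 0: 0001✓ 0010✓ 0100✓ 0101✓ 0110✓ 1000✓ 1001✓ 1010✓ 1100✓ 1101✓ 1110✓ 1111✓
Round 1: -001✓ -010✓ -100✓ -101✓ -110✓ 0-01✓ 0-10✓ 01-0✓ 010-✓ 1-00✓ 1-01✓ 1-10✓ 10-0✓ 100-✓ 11-0✓ 11-1✓ 110-✓ 111-✓
Round 2: --01 --10 -1-0 -10- 1--0 1-0- 11--
PIs = {--01, --10, -1-0, -10-, 1--0, 1-0-, 11--}
Coverage chart:
  m1: --01 ←essential
  m2: --10 ←essential
  m4: -1-0,-10-
  m5: --01,-10-
  m6: --10,-1-0
  m8: 1--0,1-0-
  m9: --01,1-0-
  m10: --10,1--0
  m12: -1-0,-10-,1--0,1-0-,11--
  m13: --01,-10-,1-0-,11--
  m14: --10,-1-0,1--0,11--
  m15: 11-- ←essential
Essential: --01, --10, 11--
Petrick residual → -1-0, 1--0
Min cover (5 terms): c'd + cd' + bd' + ad' + ab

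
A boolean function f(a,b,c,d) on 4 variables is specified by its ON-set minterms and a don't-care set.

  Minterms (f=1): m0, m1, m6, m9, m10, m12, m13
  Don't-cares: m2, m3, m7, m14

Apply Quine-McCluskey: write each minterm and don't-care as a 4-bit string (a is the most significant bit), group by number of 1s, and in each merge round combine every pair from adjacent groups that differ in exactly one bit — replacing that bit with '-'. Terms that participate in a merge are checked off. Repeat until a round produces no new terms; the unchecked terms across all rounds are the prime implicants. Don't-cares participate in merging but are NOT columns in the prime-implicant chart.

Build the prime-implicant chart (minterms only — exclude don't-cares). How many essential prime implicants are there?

size-2^0 implicants → 0000(✓)  0001(✓)  0010(✓)  0011(✓)  0110(✓)  0111(✓)  1001(✓)  1010(✓)  1100(✓)  1101(✓)  1110(✓)
size-2^1 implicants → -001  -010(✓)  -110(✓)  0-10(✓)  0-11(✓)  00-0(✓)  00-1(✓)  000-(✓)  001-(✓)  011-(✓)  1-01  1-10(✓)  11-0  110-
size-2^2 implicants → --10  0-1-  00--
Unchecked terms (primes): --10, -001, 0-1-, 00--, 1-01, 11-0, 110-
Minterm coverage:
  m0 ⊆ 00-- [E]
  m1 ⊆ -001,00--
  m6 ⊆ --10,0-1-
  m9 ⊆ -001,1-01
  m10 ⊆ --10 [E]
  m12 ⊆ 11-0,110-
  m13 ⊆ 1-01,110-
E = {--10, 00--}

2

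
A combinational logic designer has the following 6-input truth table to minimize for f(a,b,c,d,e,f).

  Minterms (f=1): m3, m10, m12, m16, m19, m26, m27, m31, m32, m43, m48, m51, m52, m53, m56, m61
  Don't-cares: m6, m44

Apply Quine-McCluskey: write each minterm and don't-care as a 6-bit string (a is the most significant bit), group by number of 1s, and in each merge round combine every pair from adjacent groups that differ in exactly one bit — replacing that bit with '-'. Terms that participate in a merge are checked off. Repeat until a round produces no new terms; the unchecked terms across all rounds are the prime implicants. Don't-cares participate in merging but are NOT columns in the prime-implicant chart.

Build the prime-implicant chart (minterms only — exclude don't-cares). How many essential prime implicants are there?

[col 0] 000011*, 000110, 001010*, 001100*, 010000*, 010011*, 011010*, 011011*, 011111*, 100000*, 101011, 101100*, 110000*, 110011*, 110100*, 110101*, 111000*, 111101*
[col 1] -01100, -10000, -10011, 0-0011, 0-1010, 01-011, 011-11, 01101-, 1-0000, 11-000, 11-101, 110-00, 11010-
Prime implicants: -01100, -10000, -10011, 0-0011, 0-1010, 000110, 01-011, 011-11, 01101-, 1-0000, 101011, 11-000, 11-101, 110-00, 11010-
PI chart (minterm → PIs covering it):
  3 | 0-0011  (sole → essential)
  10 | 0-1010  (sole → essential)
  12 | -01100  (sole → essential)
  16 | -10000  (sole → essential)
  19 | -10011,0-0011,01-011
  26 | 0-1010,01101-
  27 | 01-011,011-11,01101-
  31 | 011-11  (sole → essential)
  32 | 1-0000  (sole → essential)
  43 | 101011  (sole → essential)
  48 | -10000,1-0000,11-000,110-00
  51 | -10011  (sole → essential)
  52 | 110-00,11010-
  53 | 11-101,11010-
  56 | 11-000  (sole → essential)
  61 | 11-101  (sole → essential)
Essential prime implicants: -01100, -10000, -10011, 0-0011, 0-1010, 011-11, 1-0000, 101011, 11-000, 11-101

10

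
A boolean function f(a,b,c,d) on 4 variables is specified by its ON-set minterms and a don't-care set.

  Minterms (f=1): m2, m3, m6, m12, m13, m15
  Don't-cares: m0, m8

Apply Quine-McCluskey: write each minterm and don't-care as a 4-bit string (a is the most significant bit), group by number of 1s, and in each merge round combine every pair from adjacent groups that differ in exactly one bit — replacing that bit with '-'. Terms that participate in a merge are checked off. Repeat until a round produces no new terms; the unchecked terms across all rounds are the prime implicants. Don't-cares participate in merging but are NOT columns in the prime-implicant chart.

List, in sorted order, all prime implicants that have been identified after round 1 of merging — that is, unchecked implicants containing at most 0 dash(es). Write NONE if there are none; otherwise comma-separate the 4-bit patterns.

NONE

Round 0: 0000✓ 0010✓ 0011✓ 0110✓ 1000✓ 1100✓ 1101✓ 1111✓
Round 1: -000 0-10 00-0 001- 1-00 11-1 110-
PIs = {-000, 0-10, 00-0, 001-, 1-00, 11-1, 110-}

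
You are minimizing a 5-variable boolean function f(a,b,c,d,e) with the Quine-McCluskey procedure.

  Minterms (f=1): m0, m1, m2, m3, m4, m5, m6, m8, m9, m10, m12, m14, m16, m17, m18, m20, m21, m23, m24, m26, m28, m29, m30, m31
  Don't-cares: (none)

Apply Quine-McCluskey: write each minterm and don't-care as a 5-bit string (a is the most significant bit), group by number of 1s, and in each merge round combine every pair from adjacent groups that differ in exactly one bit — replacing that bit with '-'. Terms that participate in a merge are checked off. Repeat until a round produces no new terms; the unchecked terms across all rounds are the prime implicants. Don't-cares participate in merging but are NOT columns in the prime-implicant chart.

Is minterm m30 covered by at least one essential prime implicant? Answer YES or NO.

size-2^0 implicants → 00000(✓)  00001(✓)  00010(✓)  00011(✓)  00100(✓)  00101(✓)  00110(✓)  01000(✓)  01001(✓)  01010(✓)  01100(✓)  01110(✓)  10000(✓)  10001(✓)  10010(✓)  10100(✓)  10101(✓)  10111(✓)  11000(✓)  11010(✓)  11100(✓)  11101(✓)  11110(✓)  11111(✓)
size-2^1 implicants → -0000(✓)  -0001(✓)  -0010(✓)  -0100(✓)  -0101(✓)  -1000(✓)  -1010(✓)  -1100(✓)  -1110(✓)  0-000(✓)  0-001(✓)  0-010(✓)  0-100(✓)  0-110(✓)  00-00(✓)  00-01(✓)  00-10(✓)  000-0(✓)  000-1(✓)  0000-(✓)  0001-(✓)  001-0(✓)  0010-(✓)  01-00(✓)  01-10(✓)  010-0(✓)  0100-(✓)  011-0(✓)  1-000(✓)  1-010(✓)  1-100(✓)  1-101(✓)  1-111(✓)  10-00(✓)  10-01(✓)  100-0(✓)  1000-(✓)  101-1(✓)  1010-(✓)  11-00(✓)  11-10(✓)  110-0(✓)  111-0(✓)  111-1(✓)  1110-(✓)  1111-(✓)
size-2^2 implicants → --000(✓)  --010(✓)  --100(✓)  -0-00(✓)  -0-01(✓)  -00-0(✓)  -000-(✓)  -010-(✓)  -1-00(✓)  -1-10(✓)  -10-0(✓)  -11-0(✓)  0--00(✓)  0--10(✓)  0-0-0(✓)  0-00-  0-1-0(✓)  00--0(✓)  00-0-(✓)  000--  01--0(✓)  1--00(✓)  1-0-0(✓)  1-1-1  1-10-  10-0-(✓)  11--0(✓)  111--
size-2^3 implicants → ---00  --0-0  -0-0-  -1--0  0---0
Unchecked terms (primes): ---00, --0-0, -0-0-, -1--0, 0---0, 0-00-, 000--, 1-1-1, 1-10-, 111--
Minterm coverage:
  m0 ⊆ ---00,--0-0,-0-0-,0---0,0-00-,000--
  m1 ⊆ -0-0-,0-00-,000--
  m2 ⊆ --0-0,0---0,000--
  m3 ⊆ 000-- [E]
  m4 ⊆ ---00,-0-0-,0---0
  m5 ⊆ -0-0- [E]
  m6 ⊆ 0---0 [E]
  m8 ⊆ ---00,--0-0,-1--0,0---0,0-00-
  m9 ⊆ 0-00- [E]
  m10 ⊆ --0-0,-1--0,0---0
  m12 ⊆ ---00,-1--0,0---0
  m14 ⊆ -1--0,0---0
  m16 ⊆ ---00,--0-0,-0-0-
  m17 ⊆ -0-0- [E]
  m18 ⊆ --0-0 [E]
  m20 ⊆ ---00,-0-0-,1-10-
  m21 ⊆ -0-0-,1-1-1,1-10-
  m23 ⊆ 1-1-1 [E]
  m24 ⊆ ---00,--0-0,-1--0
  m26 ⊆ --0-0,-1--0
  m28 ⊆ ---00,-1--0,1-10-,111--
  m29 ⊆ 1-1-1,1-10-,111--
  m30 ⊆ -1--0,111--
  m31 ⊆ 1-1-1,111--
E = {--0-0, -0-0-, 0---0, 0-00-, 000--, 1-1-1}

NO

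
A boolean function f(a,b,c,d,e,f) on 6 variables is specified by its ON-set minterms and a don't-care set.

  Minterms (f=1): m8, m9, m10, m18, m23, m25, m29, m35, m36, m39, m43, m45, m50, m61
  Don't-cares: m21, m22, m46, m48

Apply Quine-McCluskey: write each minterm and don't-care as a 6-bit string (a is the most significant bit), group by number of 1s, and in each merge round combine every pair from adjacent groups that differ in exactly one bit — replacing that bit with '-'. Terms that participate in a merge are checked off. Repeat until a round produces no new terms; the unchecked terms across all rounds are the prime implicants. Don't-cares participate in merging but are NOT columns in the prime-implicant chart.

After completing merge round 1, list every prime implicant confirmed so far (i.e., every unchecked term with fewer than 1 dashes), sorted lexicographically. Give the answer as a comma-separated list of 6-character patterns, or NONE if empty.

size-2^0 implicants → 001000(✓)  001001(✓)  001010(✓)  010010(✓)  010101(✓)  010110(✓)  010111(✓)  011001(✓)  011101(✓)  100011(✓)  100100  100111(✓)  101011(✓)  101101(✓)  101110  110000(✓)  110010(✓)  111101(✓)
size-2^1 implicants → -10010  -11101  0-1001  0010-0  00100-  01-101  010-10  0101-1  01011-  011-01  1-1101  10-011  100-11  1100-0
Unchecked terms (primes): -10010, -11101, 0-1001, 0010-0, 00100-, 01-101, 010-10, 0101-1, 01011-, 011-01, 1-1101, 10-011, 100-11, 100100, 101110, 1100-0

100100, 101110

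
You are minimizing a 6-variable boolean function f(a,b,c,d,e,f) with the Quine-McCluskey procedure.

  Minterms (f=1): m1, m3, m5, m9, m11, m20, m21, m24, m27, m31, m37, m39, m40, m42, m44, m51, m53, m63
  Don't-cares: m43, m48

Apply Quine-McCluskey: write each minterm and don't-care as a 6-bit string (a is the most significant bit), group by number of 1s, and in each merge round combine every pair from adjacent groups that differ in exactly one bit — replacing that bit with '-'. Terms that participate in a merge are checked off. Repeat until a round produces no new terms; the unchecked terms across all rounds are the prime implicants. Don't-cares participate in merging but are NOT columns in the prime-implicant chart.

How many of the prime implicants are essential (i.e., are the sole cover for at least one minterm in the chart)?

size-2^0 implicants → 000001(✓)  000011(✓)  000101(✓)  001001(✓)  001011(✓)  010100(✓)  010101(✓)  011000  011011(✓)  011111(✓)  100101(✓)  100111(✓)  101000(✓)  101010(✓)  101011(✓)  101100(✓)  110000  110011  110101(✓)  111111(✓)
size-2^1 implicants → -00101(✓)  -01011  -10101(✓)  -11111  0-0101(✓)  0-1011  00-001(✓)  00-011(✓)  000-01  0000-1(✓)  0010-1(✓)  01010-  011-11  1-0101(✓)  1001-1  101-00  1010-0  10101-
size-2^2 implicants → --0101  00-0-1
Unchecked terms (primes): --0101, -01011, -11111, 0-1011, 00-0-1, 000-01, 01010-, 011-11, 011000, 1001-1, 101-00, 1010-0, 10101-, 110000, 110011
Minterm coverage:
  m1 ⊆ 00-0-1,000-01
  m3 ⊆ 00-0-1 [E]
  m5 ⊆ --0101,000-01
  m9 ⊆ 00-0-1 [E]
  m11 ⊆ -01011,0-1011,00-0-1
  m20 ⊆ 01010- [E]
  m21 ⊆ --0101,01010-
  m24 ⊆ 011000 [E]
  m27 ⊆ 0-1011,011-11
  m31 ⊆ -11111,011-11
  m37 ⊆ --0101,1001-1
  m39 ⊆ 1001-1 [E]
  m40 ⊆ 101-00,1010-0
  m42 ⊆ 1010-0,10101-
  m44 ⊆ 101-00 [E]
  m51 ⊆ 110011 [E]
  m53 ⊆ --0101 [E]
  m63 ⊆ -11111 [E]
E = {--0101, -11111, 00-0-1, 01010-, 011000, 1001-1, 101-00, 110011}

8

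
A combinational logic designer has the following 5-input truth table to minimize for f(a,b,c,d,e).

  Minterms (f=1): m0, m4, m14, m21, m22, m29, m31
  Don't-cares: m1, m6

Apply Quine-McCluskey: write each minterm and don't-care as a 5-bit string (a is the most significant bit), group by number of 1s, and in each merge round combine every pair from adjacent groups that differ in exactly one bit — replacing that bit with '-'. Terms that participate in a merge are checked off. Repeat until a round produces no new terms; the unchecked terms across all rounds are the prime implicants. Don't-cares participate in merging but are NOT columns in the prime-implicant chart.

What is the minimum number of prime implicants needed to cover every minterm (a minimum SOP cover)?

5

Round 0: 00000✓ 00001✓ 00100✓ 00110✓ 01110✓ 10101✓ 10110✓ 11101✓ 11111✓
Round 1: -0110 0-110 00-00 0000- 001-0 1-101 111-1
PIs = {-0110, 0-110, 00-00, 0000-, 001-0, 1-101, 111-1}
Coverage chart:
  m0: 00-00,0000-
  m4: 00-00,001-0
  m14: 0-110 ←essential
  m21: 1-101 ←essential
  m22: -0110 ←essential
  m29: 1-101,111-1
  m31: 111-1 ←essential
Essential: -0110, 0-110, 1-101, 111-1
Petrick residual → 00-00
Min cover (5 terms): b'cde' + a'cde' + a'b'd'e' + acd'e + abce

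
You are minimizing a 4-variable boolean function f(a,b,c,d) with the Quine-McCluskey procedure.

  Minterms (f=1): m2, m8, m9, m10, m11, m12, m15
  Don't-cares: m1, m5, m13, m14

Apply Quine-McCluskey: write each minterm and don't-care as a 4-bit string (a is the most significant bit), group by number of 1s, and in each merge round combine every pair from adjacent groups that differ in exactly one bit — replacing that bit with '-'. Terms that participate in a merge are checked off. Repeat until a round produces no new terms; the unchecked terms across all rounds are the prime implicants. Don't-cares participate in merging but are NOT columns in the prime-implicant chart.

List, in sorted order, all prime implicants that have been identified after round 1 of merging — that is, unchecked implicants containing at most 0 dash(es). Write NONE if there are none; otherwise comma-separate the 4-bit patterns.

NONE

Round 0: 0001✓ 0010✓ 0101✓ 1000✓ 1001✓ 1010✓ 1011✓ 1100✓ 1101✓ 1110✓ 1111✓
Round 1: -001✓ -010 -101✓ 0-01✓ 1-00✓ 1-01✓ 1-10✓ 1-11✓ 10-0✓ 10-1✓ 100-✓ 101-✓ 11-0✓ 11-1✓ 110-✓ 111-✓
Round 2: --01 1--0✓ 1--1✓ 1-0-✓ 1-1-✓ 10--✓ 11--✓
Round 3: 1---
PIs = {--01, -010, 1---}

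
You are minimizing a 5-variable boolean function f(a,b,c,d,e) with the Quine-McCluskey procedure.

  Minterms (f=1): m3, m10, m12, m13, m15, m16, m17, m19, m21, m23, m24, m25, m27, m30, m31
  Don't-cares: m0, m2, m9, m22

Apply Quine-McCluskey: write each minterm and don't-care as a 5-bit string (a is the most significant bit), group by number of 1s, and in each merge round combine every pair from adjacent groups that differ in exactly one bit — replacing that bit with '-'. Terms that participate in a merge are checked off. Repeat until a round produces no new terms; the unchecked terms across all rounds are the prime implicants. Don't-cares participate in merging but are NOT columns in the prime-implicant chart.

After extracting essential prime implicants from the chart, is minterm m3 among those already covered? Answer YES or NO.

size-2^0 implicants → 00000(✓)  00010(✓)  00011(✓)  01001(✓)  01010(✓)  01100(✓)  01101(✓)  01111(✓)  10000(✓)  10001(✓)  10011(✓)  10101(✓)  10110(✓)  10111(✓)  11000(✓)  11001(✓)  11011(✓)  11110(✓)  11111(✓)
size-2^1 implicants → -0000  -0011  -1001  -1111  0-010  000-0  0001-  01-01  011-1  0110-  1-000(✓)  1-001(✓)  1-011(✓)  1-110(✓)  1-111(✓)  10-01(✓)  10-11(✓)  100-1(✓)  1000-(✓)  101-1(✓)  1011-(✓)  11-11(✓)  110-1(✓)  1100-(✓)  1111-(✓)
size-2^2 implicants → 1--11  1-0-1  1-00-  1-11-  10--1
Unchecked terms (primes): -0000, -0011, -1001, -1111, 0-010, 000-0, 0001-, 01-01, 011-1, 0110-, 1--11, 1-0-1, 1-00-, 1-11-, 10--1
Minterm coverage:
  m3 ⊆ -0011,0001-
  m10 ⊆ 0-010 [E]
  m12 ⊆ 0110- [E]
  m13 ⊆ 01-01,011-1,0110-
  m15 ⊆ -1111,011-1
  m16 ⊆ -0000,1-00-
  m17 ⊆ 1-0-1,1-00-,10--1
  m19 ⊆ -0011,1--11,1-0-1,10--1
  m21 ⊆ 10--1 [E]
  m23 ⊆ 1--11,1-11-,10--1
  m24 ⊆ 1-00- [E]
  m25 ⊆ -1001,1-0-1,1-00-
  m27 ⊆ 1--11,1-0-1
  m30 ⊆ 1-11- [E]
  m31 ⊆ -1111,1--11,1-11-
E = {0-010, 0110-, 1-00-, 1-11-, 10--1}

NO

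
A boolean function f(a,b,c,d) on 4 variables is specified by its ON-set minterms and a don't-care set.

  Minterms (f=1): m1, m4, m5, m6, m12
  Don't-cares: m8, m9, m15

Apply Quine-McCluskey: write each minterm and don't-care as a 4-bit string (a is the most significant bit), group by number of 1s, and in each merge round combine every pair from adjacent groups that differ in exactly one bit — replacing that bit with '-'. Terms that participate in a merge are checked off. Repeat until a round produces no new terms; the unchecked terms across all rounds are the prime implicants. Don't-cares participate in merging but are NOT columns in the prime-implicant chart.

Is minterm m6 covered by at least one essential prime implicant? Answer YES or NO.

size-2^0 implicants → 0001(✓)  0100(✓)  0101(✓)  0110(✓)  1000(✓)  1001(✓)  1100(✓)  1111
size-2^1 implicants → -001  -100  0-01  01-0  010-  1-00  100-
Unchecked terms (primes): -001, -100, 0-01, 01-0, 010-, 1-00, 100-, 1111
Minterm coverage:
  m1 ⊆ -001,0-01
  m4 ⊆ -100,01-0,010-
  m5 ⊆ 0-01,010-
  m6 ⊆ 01-0 [E]
  m12 ⊆ -100,1-00
E = {01-0}

YES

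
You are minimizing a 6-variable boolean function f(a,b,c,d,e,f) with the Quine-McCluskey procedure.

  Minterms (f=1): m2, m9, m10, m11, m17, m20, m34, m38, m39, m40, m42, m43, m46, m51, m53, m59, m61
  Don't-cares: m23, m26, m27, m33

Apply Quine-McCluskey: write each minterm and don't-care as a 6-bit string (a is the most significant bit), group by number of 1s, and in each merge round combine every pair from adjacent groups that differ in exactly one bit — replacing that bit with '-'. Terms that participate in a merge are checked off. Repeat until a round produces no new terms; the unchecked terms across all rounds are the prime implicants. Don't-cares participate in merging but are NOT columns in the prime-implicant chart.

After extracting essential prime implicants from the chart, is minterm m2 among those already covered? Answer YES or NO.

YES

size-2^0 implicants → 000010(✓)  001001(✓)  001010(✓)  001011(✓)  010001  010100  010111  011010(✓)  011011(✓)  100001  100010(✓)  100110(✓)  100111(✓)  101000(✓)  101010(✓)  101011(✓)  101110(✓)  110011(✓)  110101(✓)  111011(✓)  111101(✓)
size-2^1 implicants → -00010(✓)  -01010(✓)  -01011(✓)  -11011(✓)  0-1010(✓)  0-1011(✓)  00-010(✓)  0010-1  00101-(✓)  01101-(✓)  1-1011(✓)  10-010(✓)  10-110(✓)  100-10(✓)  10011-  101-10(✓)  1010-0  10101-(✓)  11-011  11-101
size-2^2 implicants → --1011  -0-010  -0101-  0-101-  10--10
Unchecked terms (primes): --1011, -0-010, -0101-, 0-101-, 0010-1, 010001, 010100, 010111, 10--10, 100001, 10011-, 1010-0, 11-011, 11-101
Minterm coverage:
  m2 ⊆ -0-010 [E]
  m9 ⊆ 0010-1 [E]
  m10 ⊆ -0-010,-0101-,0-101-
  m11 ⊆ --1011,-0101-,0-101-,0010-1
  m17 ⊆ 010001 [E]
  m20 ⊆ 010100 [E]
  m34 ⊆ -0-010,10--10
  m38 ⊆ 10--10,10011-
  m39 ⊆ 10011- [E]
  m40 ⊆ 1010-0 [E]
  m42 ⊆ -0-010,-0101-,10--10,1010-0
  m43 ⊆ --1011,-0101-
  m46 ⊆ 10--10 [E]
  m51 ⊆ 11-011 [E]
  m53 ⊆ 11-101 [E]
  m59 ⊆ --1011,11-011
  m61 ⊆ 11-101 [E]
E = {-0-010, 0010-1, 010001, 010100, 10--10, 10011-, 1010-0, 11-011, 11-101}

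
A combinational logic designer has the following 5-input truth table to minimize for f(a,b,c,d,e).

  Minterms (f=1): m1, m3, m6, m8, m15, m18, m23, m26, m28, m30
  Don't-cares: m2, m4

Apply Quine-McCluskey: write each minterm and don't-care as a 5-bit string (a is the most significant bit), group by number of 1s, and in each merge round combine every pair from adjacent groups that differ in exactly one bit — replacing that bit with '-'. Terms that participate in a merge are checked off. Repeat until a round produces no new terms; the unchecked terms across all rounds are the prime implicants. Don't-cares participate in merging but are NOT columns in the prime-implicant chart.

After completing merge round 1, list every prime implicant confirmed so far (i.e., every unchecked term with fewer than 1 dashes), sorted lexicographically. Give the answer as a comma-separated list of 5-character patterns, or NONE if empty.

01000, 01111, 10111

Round 0: 00001✓ 00010✓ 00011✓ 00100✓ 00110✓ 01000 01111 10010✓ 10111 11010✓ 11100✓ 11110✓
Round 1: -0010 00-10 000-1 0001- 001-0 1-010 11-10 111-0
PIs = {-0010, 00-10, 000-1, 0001-, 001-0, 01000, 01111, 1-010, 10111, 11-10, 111-0}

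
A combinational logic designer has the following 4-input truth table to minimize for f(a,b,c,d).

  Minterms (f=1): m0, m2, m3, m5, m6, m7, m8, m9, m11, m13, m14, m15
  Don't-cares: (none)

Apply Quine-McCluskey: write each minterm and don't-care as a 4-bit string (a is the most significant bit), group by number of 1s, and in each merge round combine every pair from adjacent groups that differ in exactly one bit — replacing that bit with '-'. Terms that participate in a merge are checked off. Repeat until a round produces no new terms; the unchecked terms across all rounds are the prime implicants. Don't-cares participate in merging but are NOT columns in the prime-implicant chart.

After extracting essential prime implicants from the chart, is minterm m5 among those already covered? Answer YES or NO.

[col 0] 0000*, 0010*, 0011*, 0101*, 0110*, 0111*, 1000*, 1001*, 1011*, 1101*, 1110*, 1111*
[col 1] -000, -011*, -101*, -110*, -111*, 0-10*, 0-11*, 00-0, 001-*, 01-1*, 011-*, 1-01*, 1-11*, 10-1*, 100-, 11-1*, 111-*
[col 2] --11, -1-1, -11-, 0-1-, 1--1
Prime implicants: --11, -000, -1-1, -11-, 0-1-, 00-0, 1--1, 100-
PI chart (minterm → PIs covering it):
  0 | -000,00-0
  2 | 0-1-,00-0
  3 | --11,0-1-
  5 | -1-1  (sole → essential)
  6 | -11-,0-1-
  7 | --11,-1-1,-11-,0-1-
  8 | -000,100-
  9 | 1--1,100-
  11 | --11,1--1
  13 | -1-1,1--1
  14 | -11-  (sole → essential)
  15 | --11,-1-1,-11-,1--1
Essential prime implicants: -1-1, -11-

YES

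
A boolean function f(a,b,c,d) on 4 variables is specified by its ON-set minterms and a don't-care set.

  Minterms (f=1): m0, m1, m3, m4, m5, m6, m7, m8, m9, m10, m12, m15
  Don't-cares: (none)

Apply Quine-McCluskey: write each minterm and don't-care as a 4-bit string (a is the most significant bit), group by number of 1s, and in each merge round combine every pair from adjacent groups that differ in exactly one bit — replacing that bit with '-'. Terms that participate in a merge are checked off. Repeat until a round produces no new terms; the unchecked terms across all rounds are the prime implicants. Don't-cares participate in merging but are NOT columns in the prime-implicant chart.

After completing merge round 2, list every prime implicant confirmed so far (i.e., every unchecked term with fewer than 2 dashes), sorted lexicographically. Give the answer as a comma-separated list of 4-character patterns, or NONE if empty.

size-2^0 implicants → 0000(✓)  0001(✓)  0011(✓)  0100(✓)  0101(✓)  0110(✓)  0111(✓)  1000(✓)  1001(✓)  1010(✓)  1100(✓)  1111(✓)
size-2^1 implicants → -000(✓)  -001(✓)  -100(✓)  -111  0-00(✓)  0-01(✓)  0-11(✓)  00-1(✓)  000-(✓)  01-0(✓)  01-1(✓)  010-(✓)  011-(✓)  1-00(✓)  10-0  100-(✓)
size-2^2 implicants → --00  -00-  0--1  0-0-  01--
Unchecked terms (primes): --00, -00-, -111, 0--1, 0-0-, 01--, 10-0

-111, 10-0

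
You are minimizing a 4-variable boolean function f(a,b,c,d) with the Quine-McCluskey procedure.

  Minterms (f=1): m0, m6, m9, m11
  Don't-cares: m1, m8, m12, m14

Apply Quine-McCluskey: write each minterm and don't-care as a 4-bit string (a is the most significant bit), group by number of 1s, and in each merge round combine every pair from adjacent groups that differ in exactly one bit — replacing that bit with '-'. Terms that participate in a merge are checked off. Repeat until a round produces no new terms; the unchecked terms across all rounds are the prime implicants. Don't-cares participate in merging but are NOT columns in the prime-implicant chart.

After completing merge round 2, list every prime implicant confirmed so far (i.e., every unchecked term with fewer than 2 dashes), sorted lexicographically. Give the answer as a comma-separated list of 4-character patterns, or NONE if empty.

[col 0] 0000*, 0001*, 0110*, 1000*, 1001*, 1011*, 1100*, 1110*
[col 1] -000*, -001*, -110, 000-*, 1-00, 10-1, 100-*, 11-0
[col 2] -00-
Prime implicants: -00-, -110, 1-00, 10-1, 11-0

-110, 1-00, 10-1, 11-0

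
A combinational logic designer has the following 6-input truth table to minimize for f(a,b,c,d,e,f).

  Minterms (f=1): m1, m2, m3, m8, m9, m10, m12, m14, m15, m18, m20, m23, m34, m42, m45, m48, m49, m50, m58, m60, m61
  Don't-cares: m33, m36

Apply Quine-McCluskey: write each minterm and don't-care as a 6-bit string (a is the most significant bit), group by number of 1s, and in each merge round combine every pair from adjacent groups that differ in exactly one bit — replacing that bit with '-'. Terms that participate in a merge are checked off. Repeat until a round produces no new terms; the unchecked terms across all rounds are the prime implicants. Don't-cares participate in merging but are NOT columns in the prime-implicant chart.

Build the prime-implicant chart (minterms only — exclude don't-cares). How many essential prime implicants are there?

8

[col 0] 000001*, 000010*, 000011*, 001000*, 001001*, 001010*, 001100*, 001110*, 001111*, 010010*, 010100, 010111, 100001*, 100010*, 100100, 101010*, 101101*, 110000*, 110001*, 110010*, 111010*, 111100*, 111101*
[col 1] -00001, -00010*, -01010*, -10010*, 0-0010*, 00-001, 00-010*, 0000-1, 00001-, 001-00*, 001-10*, 0010-0*, 00100-, 0011-0*, 00111-, 1-0001, 1-0010*, 1-1010*, 1-1101, 10-010*, 11-010*, 1100-0, 11000-, 11110-
[col 2] --0010, -0-010, 001--0, 1--010
Prime implicants: --0010, -0-010, -00001, 00-001, 0000-1, 00001-, 001--0, 00100-, 00111-, 010100, 010111, 1--010, 1-0001, 1-1101, 100100, 1100-0, 11000-, 11110-
PI chart (minterm → PIs covering it):
  1 | -00001,00-001,0000-1
  2 | --0010,-0-010,00001-
  3 | 0000-1,00001-
  8 | 001--0,00100-
  9 | 00-001,00100-
  10 | -0-010,001--0
  12 | 001--0  (sole → essential)
  14 | 001--0,00111-
  15 | 00111-  (sole → essential)
  18 | --0010  (sole → essential)
  20 | 010100  (sole → essential)
  23 | 010111  (sole → essential)
  34 | --0010,-0-010,1--010
  42 | -0-010,1--010
  45 | 1-1101  (sole → essential)
  48 | 1100-0,11000-
  49 | 1-0001,11000-
  50 | --0010,1--010,1100-0
  58 | 1--010  (sole → essential)
  60 | 11110-  (sole → essential)
  61 | 1-1101,11110-
Essential prime implicants: --0010, 001--0, 00111-, 010100, 010111, 1--010, 1-1101, 11110-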